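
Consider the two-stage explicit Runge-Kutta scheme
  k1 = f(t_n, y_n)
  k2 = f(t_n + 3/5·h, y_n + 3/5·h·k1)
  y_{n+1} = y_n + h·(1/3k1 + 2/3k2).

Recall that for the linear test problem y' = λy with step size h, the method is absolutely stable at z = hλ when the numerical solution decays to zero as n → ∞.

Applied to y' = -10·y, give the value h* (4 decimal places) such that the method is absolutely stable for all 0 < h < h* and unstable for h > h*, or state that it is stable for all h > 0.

(-2.5000,0); λ=-10 ⇒ h* = (5/2)/10 = 0.2500.

Set f=λy, z=hλ:
  k1=λy_n ⇒ h·k1=z·y_n;  k2=λ(1+3/5z)y_n ⇒ h·k2=z(1+3/5z)y_n
  y_{n+1}/y_n = 1 + 1/3z + 2/3z(1+3/5z) = 1 + z + 2/5z²
  R(z) = 1 + z + 2/5z².

Solve |R(x)|<1 on ℝ⁻.
x=-0.63: |R|=0.5288
R=1: x+2/5x²=0 ⇒ x=−5/2=-2.5000; min R=1−1/(4·2/5)=0.3750>−1
Confirm numerically:
  x=-2.447: |R|=0.94812 <1
  x=-2.152: |R|=0.70044 <1
  x=-1.882: |R|=0.53477 <1
  x=-1.764: |R|=0.48068 <1
  x=-2.971: |R|=1.55974 >1
  x=-2.694: |R|=1.20905 >1
Interval (-2.5000, 0).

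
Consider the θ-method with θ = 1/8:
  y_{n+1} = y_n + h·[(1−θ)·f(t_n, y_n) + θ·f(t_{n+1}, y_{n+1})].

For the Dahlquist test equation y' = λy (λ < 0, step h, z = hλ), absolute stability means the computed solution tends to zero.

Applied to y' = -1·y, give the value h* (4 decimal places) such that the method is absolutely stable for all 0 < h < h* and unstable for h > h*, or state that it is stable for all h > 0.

(-2.6667,0); λ=-1 ⇒ h* = (8/3)/1 = 2.6667.

Set f=λy, z=hλ:
  y_{n+1} = y_n + z·[7/8·y_n + 1/8·y_{n+1}] ⇒ (1 − 1/8z)y_{n+1} = (1 + 7/8z)y_n
  Hence R(z) = (1 + 7/8z)/(1 − 1/8z).

Solve |R(x)|<1 on ℝ⁻.
x=-1.03: |R|=0.0875
R=−1: 1+7/8x = −1+1/8x ⇒ -3/4x=2 ⇒ x=2/(-3/4)=-2.6667
Confirm numerically:
  x=-2.608: |R|=0.96682 <1
  x=-2.242: |R|=0.75122 <1
  x=-1.875: |R|=0.51899 <1
  x=-3.052: |R|=1.20919 >1
  x=-2.962: |R|=1.16165 >1
  x=-2.843: |R|=1.09757 >1
Stable set (-2.6667, 0).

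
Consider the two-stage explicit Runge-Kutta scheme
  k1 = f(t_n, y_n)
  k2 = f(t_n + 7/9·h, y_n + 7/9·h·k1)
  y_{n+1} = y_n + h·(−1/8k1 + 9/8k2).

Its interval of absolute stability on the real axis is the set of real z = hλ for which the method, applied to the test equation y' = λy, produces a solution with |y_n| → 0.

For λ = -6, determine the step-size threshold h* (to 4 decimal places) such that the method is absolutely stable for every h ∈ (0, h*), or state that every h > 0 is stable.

Set f=λy, z=hλ:
  k1=λy_n ⇒ h·k1=z·y_n;  k2=λ(1+7/9z)y_n ⇒ h·k2=z(1+7/9z)y_n
  y_{n+1}/y_n = 1 − 1/8z + 9/8z(1+7/9z) = 1 + z + 7/8z²
  ⇒ R(z) = 1 + z + 7/8z².

Boundary: |R(x)|=1, x<0.
x=-0.47: |R|=0.7233
R=1: x+7/8x²=0 ⇒ x=−8/7=-1.1429; min R=1−1/(4·7/8)=0.7143>−1
Confirm numerically:
  x=-1.044: |R|=0.90969 <1
  x=-0.879: |R|=0.79706 <1
  x=-0.821: |R|=0.76879 <1
  x=-1.626: |R|=1.68739 >1
  x=-1.473: |R|=1.42551 >1
  x=-1.232: |R|=1.09610 >1
Stable set (-1.1429, 0).

(-1.1429,0); λ=-6 ⇒ h* = (8/7)/6 = 0.1905.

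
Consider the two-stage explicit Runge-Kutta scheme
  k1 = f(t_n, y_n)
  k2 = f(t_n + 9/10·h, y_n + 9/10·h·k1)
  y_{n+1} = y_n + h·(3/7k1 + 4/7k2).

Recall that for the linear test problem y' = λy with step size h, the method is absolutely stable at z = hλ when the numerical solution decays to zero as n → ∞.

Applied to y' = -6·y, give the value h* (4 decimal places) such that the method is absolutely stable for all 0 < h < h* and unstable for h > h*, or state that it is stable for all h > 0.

(-1.9444,0); λ=-6 ⇒ h* = (35/18)/6 = 0.3241.

Test eqn y'=λy, z=hλ:
  k1=λy_n ⇒ h·k1=z·y_n;  k2=λ(1+9/10z)y_n ⇒ h·k2=z(1+9/10z)y_n
  y_{n+1}/y_n = 1 + 3/7z + 4/7z(1+9/10z) = 1 + z + 18/35z²
  R(z) = 1 + z + 18/35z².

Solve |R(x)|<1 on ℝ⁻.
x=-1.47: |R|=0.6413
R=1: x+18/35x²=0 ⇒ x=−35/18=-1.9444; min R=1−1/(4·18/35)=0.5139>−1
Confirm numerically:
  x=-1.923: |R|=0.97879 <1
  x=-1.655: |R|=0.75364 <1
  x=-1.475: |R|=0.64389 <1
  x=-2.425: |R|=1.59932 >1
  x=-2.324: |R|=1.45364 >1
  x=-2.239: |R|=1.33918 >1
Interval (-1.9444, 0).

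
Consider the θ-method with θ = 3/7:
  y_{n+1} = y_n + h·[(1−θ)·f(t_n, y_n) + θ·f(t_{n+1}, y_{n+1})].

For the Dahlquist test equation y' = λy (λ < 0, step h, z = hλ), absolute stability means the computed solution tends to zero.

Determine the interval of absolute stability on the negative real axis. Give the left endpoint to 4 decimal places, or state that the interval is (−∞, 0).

z∈(-14.0000,0).

With y'=λy (z=hλ):
  y_{n+1} = y_n + z·[4/7·y_n + 3/7·y_{n+1}] ⇒ (1 − 3/7z)y_{n+1} = (1 + 4/7z)y_n
  so R(z) = (1 + 4/7z)/(1 − 3/7z).

Solve |R(x)|<1 on ℝ⁻.
x=-1.23: |R|=0.1946
R=−1: 1+4/7x = −1+3/7x ⇒ -1/7x=2 ⇒ x=2/(-1/7)=-14.0000
Confirm numerically:
  x=-13.171: |R|=0.98218 <1
  x=-10.784: |R|=0.91828 <1
  x=-7.135: |R|=0.75832 <1
  x=-14.521: |R|=1.01030 >1
  x=-14.498: |R|=1.00986 >1
  x=-14.456: |R|=1.00905 >1
Stable set (-14.0000, 0).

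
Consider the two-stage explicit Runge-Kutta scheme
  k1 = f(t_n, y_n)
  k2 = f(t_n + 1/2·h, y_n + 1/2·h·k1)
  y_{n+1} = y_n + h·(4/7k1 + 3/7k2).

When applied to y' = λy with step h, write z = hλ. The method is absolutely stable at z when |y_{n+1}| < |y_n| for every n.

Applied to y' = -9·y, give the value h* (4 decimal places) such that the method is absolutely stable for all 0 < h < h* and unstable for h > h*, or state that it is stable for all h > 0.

On y'=λy, z=hλ:
  k1=λy_n ⇒ h·k1=z·y_n;  k2=λ(1+1/2z)y_n ⇒ h·k2=z(1+1/2z)y_n
  y_{n+1}/y_n = 1 + 4/7z + 3/7z(1+1/2z) = 1 + z + 3/14z²
  R(z) = 1 + z + 3/14z².

Need |R(x)|<1, x<0.
x=-0.93: |R|=0.2553
R=1: x+3/14x²=0 ⇒ x=−14/3=-4.6667; min R=1−1/(4·3/14)=-0.1667>−1
Confirm numerically:
  x=-3.764: |R|=0.27193 <1
  x=-2.727: |R|=0.13346 <1
  x=-2.657: |R|=0.14422 <1
  x=-4.935: |R|=1.28376 >1
  x=-4.914: |R|=1.26044 >1
  x=-4.695: |R|=1.02851 >1
Interval (-4.6667, 0).

(-4.6667,0); λ=-9 ⇒ h* = (14/3)/9 = 0.5185.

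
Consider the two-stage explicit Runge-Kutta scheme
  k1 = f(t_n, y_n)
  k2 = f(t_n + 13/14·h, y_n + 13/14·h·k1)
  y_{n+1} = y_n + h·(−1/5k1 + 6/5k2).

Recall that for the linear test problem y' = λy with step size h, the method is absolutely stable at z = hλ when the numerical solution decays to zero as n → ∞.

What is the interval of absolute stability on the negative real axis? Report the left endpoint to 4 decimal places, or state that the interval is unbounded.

On y'=λy, z=hλ:
  k1=λy_n ⇒ h·k1=z·y_n;  k2=λ(1+13/14z)y_n ⇒ h·k2=z(1+13/14z)y_n
  y_{n+1}/y_n = 1 − 1/5z + 6/5z(1+13/14z) = 1 + z + 39/35z²
  so R(z) = 1 + z + 39/35z².

Find x<0 with |R(x)|<1.
x=-1.3: |R|=1.5831
R=1: x+39/35x²=0 ⇒ x=−35/39=-0.8974; min R=1−1/(4·39/35)=0.7756>−1
Confirm numerically:
  x=-0.730: |R|=0.86380 <1
  x=-0.706: |R|=0.84940 <1
  x=-0.398: |R|=0.77851 <1
  x=-1.361: |R|=1.70301 >1
  x=-1.068: |R|=1.20298 >1
  x=-1.064: |R|=1.19748 >1
Interval (-0.8974, 0).

(-0.8974, 0).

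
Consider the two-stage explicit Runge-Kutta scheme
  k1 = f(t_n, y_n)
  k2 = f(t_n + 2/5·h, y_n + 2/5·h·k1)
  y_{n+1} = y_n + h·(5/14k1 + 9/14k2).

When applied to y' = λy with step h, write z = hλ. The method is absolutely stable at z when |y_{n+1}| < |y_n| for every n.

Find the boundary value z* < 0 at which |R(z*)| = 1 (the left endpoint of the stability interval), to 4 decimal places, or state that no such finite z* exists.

Set f=λy, z=hλ:
  k1=λy_n ⇒ h·k1=z·y_n;  k2=λ(1+2/5z)y_n ⇒ h·k2=z(1+2/5z)y_n
  y_{n+1}/y_n = 1 + 5/14z + 9/14z(1+2/5z) = 1 + z + 9/35z²
  R(z) = 1 + z + 9/35z².

Boundary: |R(x)|=1, x<0.
x=-0.79: |R|=0.3705
R=1: x+9/35x²=0 ⇒ x=−35/9=-3.8889; min R=1−1/(4·9/35)=0.0278>−1
Confirm numerically:
  x=-3.206: |R|=0.43703 <1
  x=-2.702: |R|=0.17535 <1
  x=-1.601: |R|=0.05811 <1
  x=-4.257: |R|=1.40296 >1
  x=-4.174: |R|=1.30601 >1
  x=-4.003: |R|=1.11746 >1
So |R|<1 on (-3.8889, 0).

z* = -3.8889.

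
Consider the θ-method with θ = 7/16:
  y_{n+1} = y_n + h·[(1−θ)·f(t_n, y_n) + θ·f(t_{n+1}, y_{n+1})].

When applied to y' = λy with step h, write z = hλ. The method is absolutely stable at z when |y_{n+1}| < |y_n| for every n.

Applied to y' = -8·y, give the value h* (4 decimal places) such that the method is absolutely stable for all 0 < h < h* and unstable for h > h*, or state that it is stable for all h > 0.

On y'=λy, z=hλ:
  y_{n+1} = y_n + z·[9/16·y_n + 7/16·y_{n+1}] ⇒ (1 − 7/16z)y_{n+1} = (1 + 9/16z)y_n
  so R(z) = (1 + 9/16z)/(1 − 7/16z).

Solve |R(x)|<1 on ℝ⁻.
x=-1.52: |R|=0.0871
R=−1: 1+9/16x = −1+7/16x ⇒ -1/8x=2 ⇒ x=2/(-1/8)=-16.0000
Confirm numerically:
  x=-15.550: |R|=0.99279 <1
  x=-15.171: |R|=0.98643 <1
  x=-12.360: |R|=0.92899 <1
  x=-7.567: |R|=0.75546 <1
  x=-16.449: |R|=1.00685 >1
  x=-16.056: |R|=1.00087 >1
Interval (-16.0000, 0).

(-16.0000,0); λ=-8 ⇒ h* = (16)/8 = 2.0000.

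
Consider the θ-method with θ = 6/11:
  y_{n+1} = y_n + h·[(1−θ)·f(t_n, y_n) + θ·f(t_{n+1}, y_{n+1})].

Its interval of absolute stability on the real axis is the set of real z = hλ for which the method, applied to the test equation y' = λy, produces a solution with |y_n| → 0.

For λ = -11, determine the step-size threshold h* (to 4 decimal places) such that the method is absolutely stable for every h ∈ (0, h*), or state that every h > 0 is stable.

(−∞, 0) — no finite endpoint. Any h>0 works for λ=-11.

On y'=λy, z=hλ:
  y_{n+1} = y_n + z·[5/11·y_n + 6/11·y_{n+1}] ⇒ (1 − 6/11z)y_{n+1} = (1 + 5/11z)y_n
  so R(z) = (1 + 5/11z)/(1 − 6/11z).

Find x<0 with |R(x)|<1.
x=-0.92: |R|=0.3874
x=-2: |R|=0.0435
x=-10: |R|=0.5493
x=-100: |R|=0.8003
θ=6/11≥1/2 ⇒ |1+5/11x|<|1−6/11x| ∀x<0 ⇒ stable on all of ℝ⁻.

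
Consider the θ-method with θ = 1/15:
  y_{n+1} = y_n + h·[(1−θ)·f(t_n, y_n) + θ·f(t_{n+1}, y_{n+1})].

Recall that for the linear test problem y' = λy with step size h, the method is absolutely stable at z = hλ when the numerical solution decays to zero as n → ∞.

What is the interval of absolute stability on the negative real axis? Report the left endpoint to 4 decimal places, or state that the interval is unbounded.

(-2.3077, 0).

Test eqn y'=λy, z=hλ:
  y_{n+1} = y_n + z·[14/15·y_n + 1/15·y_{n+1}] ⇒ (1 − 1/15z)y_{n+1} = (1 + 14/15z)y_n
  Hence R(z) = (1 + 14/15z)/(1 − 1/15z).

Need |R(x)|<1, x<0.
x=-0.37: |R|=0.6389
R=−1: 1+14/15x = −1+1/15x ⇒ -13/15x=2 ⇒ x=2/(-13/15)=-2.3077
Confirm numerically:
  x=-2.060: |R|=0.81125 <1
  x=-1.521: |R|=0.38097 <1
  x=-1.375: |R|=0.25954 <1
  x=-2.849: |R|=1.39425 >1
  x=-2.334: |R|=1.01973 >1
Stable set (-2.3077, 0).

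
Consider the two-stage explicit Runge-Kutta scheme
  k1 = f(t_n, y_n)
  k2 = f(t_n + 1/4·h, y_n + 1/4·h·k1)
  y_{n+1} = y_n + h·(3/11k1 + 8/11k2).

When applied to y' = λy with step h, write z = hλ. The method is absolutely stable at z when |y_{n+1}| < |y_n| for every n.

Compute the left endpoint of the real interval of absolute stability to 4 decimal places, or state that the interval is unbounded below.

z* = -5.5000.

Set f=λy, z=hλ:
  k1=λy_n ⇒ h·k1=z·y_n;  k2=λ(1+1/4z)y_n ⇒ h·k2=z(1+1/4z)y_n
  y_{n+1}/y_n = 1 + 3/11z + 8/11z(1+1/4z) = 1 + z + 2/11z²
  R(z) = 1 + z + 2/11z².

Need |R(x)|<1, x<0.
x=-0.76: |R|=0.3450
R=1: x+2/11x²=0 ⇒ x=−11/2=-5.5000; min R=1−1/(4·2/11)=-0.3750>−1
Confirm numerically:
  x=-4.562: |R|=0.22197 <1
  x=-4.381: |R|=0.10867 <1
  x=-2.581: |R|=0.36981 <1
  x=-6.068: |R|=1.62666 >1
  x=-5.785: |R|=1.29977 >1
So |R|<1 on (-5.5000, 0).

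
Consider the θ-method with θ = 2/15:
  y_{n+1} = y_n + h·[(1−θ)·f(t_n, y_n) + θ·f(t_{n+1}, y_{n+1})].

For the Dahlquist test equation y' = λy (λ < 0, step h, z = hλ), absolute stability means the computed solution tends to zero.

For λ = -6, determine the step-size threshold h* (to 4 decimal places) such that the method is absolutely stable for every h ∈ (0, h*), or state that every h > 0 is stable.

With y'=λy (z=hλ):
  y_{n+1} = y_n + z·[13/15·y_n + 2/15·y_{n+1}] ⇒ (1 − 2/15z)y_{n+1} = (1 + 13/15z)y_n
  R(z) = (1 + 13/15z)/(1 − 2/15z).

Need |R(x)|<1, x<0.
x=-1.74: |R|=0.4123
R=−1: 1+13/15x = −1+2/15x ⇒ -11/15x=2 ⇒ x=2/(-11/15)=-2.7273
Confirm numerically:
  x=-2.309: |R|=0.76547 <1
  x=-1.150: |R|=0.00289 <1
  x=-1.127: |R|=0.02023 <1
  x=-3.303: |R|=1.29311 >1
  x=-3.152: |R|=1.21930 >1
  x=-2.871: |R|=1.07622 >1
Stable set (-2.7273, 0).

(-2.7273,0); λ=-6 ⇒ h* = (30/11)/6 = 0.4545.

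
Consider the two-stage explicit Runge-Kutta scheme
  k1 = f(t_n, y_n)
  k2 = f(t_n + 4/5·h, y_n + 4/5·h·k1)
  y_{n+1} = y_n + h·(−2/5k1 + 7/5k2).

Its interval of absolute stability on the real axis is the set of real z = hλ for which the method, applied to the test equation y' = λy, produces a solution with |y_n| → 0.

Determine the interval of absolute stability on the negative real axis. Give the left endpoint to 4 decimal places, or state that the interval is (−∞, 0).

Test eqn y'=λy, z=hλ:
  k1=λy_n ⇒ h·k1=z·y_n;  k2=λ(1+4/5z)y_n ⇒ h·k2=z(1+4/5z)y_n
  y_{n+1}/y_n = 1 − 2/5z + 7/5z(1+4/5z) = 1 + z + 28/25z²
  ⇒ R(z) = 1 + z + 28/25z².

Need |R(x)|<1, x<0.
x=-0.73: |R|=0.8668
R=1: x+28/25x²=0 ⇒ x=−25/28=-0.8929; min R=1−1/(4·28/25)=0.7768>−1
Confirm numerically:
  x=-0.801: |R|=0.91759 <1
  x=-0.709: |R|=0.85400 <1
  x=-0.578: |R|=0.79617 <1
  x=-0.416: |R|=0.77782 <1
  x=-1.319: |R|=1.62953 >1
  x=-1.050: |R|=1.18480 >1
So |R|<1 on (-0.8929, 0).

(-0.8929, 0).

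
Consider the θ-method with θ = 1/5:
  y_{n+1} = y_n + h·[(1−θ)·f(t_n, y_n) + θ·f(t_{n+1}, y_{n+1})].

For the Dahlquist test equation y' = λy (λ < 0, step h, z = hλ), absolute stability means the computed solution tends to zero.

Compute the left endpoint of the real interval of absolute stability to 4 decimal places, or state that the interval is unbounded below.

Test eqn y'=λy, z=hλ:
  y_{n+1} = y_n + z·[4/5·y_n + 1/5·y_{n+1}] ⇒ (1 − 1/5z)y_{n+1} = (1 + 4/5z)y_n
  R(z) = (1 + 4/5z)/(1 − 1/5z).

Solve |R(x)|<1 on ℝ⁻.
x=-1.46: |R|=0.1300
R=−1: 1+4/5x = −1+1/5x ⇒ -3/5x=2 ⇒ x=2/(-3/5)=-3.3333
Confirm numerically:
  x=-2.985: |R|=0.86913 <1
  x=-2.448: |R|=0.64339 <1
  x=-2.126: |R|=0.49172 <1
  x=-1.965: |R|=0.41062 <1
  x=-3.540: |R|=1.07260 >1
  x=-3.442: |R|=1.03862 >1
Stable set (-3.3333, 0).

left endpoint -3.3333.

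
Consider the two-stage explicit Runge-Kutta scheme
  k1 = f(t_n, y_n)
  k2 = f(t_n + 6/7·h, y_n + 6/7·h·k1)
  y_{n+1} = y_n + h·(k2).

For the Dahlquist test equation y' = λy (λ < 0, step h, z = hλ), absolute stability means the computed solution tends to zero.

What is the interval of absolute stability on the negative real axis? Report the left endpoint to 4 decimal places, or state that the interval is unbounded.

z∈(-1.1667,0).

On y'=λy, z=hλ:
  k1=λy_n ⇒ h·k1=z·y_n;  k2=λ(1+6/7z)y_n ⇒ h·k2=z(1+6/7z)y_n
  y_{n+1}/y_n = 1 + z(1+6/7z) = 1 + z + 6/7z²
  so R(z) = 1 + z + 6/7z².

Boundary: |R(x)|=1, x<0.
x=-1: |R|=0.8571
R=1: x+6/7x²=0 ⇒ x=−7/6=-1.1667; min R=1−1/(4·6/7)=0.7083>−1
Confirm numerically:
  x=-1.052: |R|=0.89660 <1
  x=-0.746: |R|=0.73101 <1
  x=-0.487: |R|=0.71629 <1
  x=-1.454: |R|=1.35810 >1
  x=-1.198: |R|=1.03217 >1
So |R|<1 on (-1.1667, 0).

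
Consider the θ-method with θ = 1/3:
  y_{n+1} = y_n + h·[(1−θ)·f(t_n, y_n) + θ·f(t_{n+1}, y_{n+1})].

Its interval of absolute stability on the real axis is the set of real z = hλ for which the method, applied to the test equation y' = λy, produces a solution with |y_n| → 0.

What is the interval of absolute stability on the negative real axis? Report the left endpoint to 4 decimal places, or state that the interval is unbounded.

On y'=λy, z=hλ:
  y_{n+1} = y_n + z·[2/3·y_n + 1/3·y_{n+1}] ⇒ (1 − 1/3z)y_{n+1} = (1 + 2/3z)y_n
  so R(z) = (1 + 2/3z)/(1 − 1/3z).

Boundary: |R(x)|=1, x<0.
x=-0.61: |R|=0.4931
R=−1: 1+2/3x = −1+1/3x ⇒ -1/3x=2 ⇒ x=2/(-1/3)=-6.0000
Confirm numerically:
  x=-5.365: |R|=0.92409 <1
  x=-5.174: |R|=0.89895 <1
  x=-4.293: |R|=0.76594 <1
  x=-6.520: |R|=1.05462 >1
  x=-6.252: |R|=1.02724 >1
Interval (-6.0000, 0).

z∈(-6.0000,0).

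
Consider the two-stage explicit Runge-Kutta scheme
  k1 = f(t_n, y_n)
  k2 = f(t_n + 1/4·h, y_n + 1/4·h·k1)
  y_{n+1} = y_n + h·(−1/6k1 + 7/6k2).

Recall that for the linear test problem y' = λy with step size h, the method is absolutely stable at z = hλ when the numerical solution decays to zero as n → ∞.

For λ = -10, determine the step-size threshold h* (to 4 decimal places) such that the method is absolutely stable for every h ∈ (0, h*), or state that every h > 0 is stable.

On y'=λy, z=hλ:
  k1=λy_n ⇒ h·k1=z·y_n;  k2=λ(1+1/4z)y_n ⇒ h·k2=z(1+1/4z)y_n
  y_{n+1}/y_n = 1 − 1/6z + 7/6z(1+1/4z) = 1 + z + 7/24z²
  so R(z) = 1 + z + 7/24z².

Need |R(x)|<1, x<0.
x=-0.48: |R|=0.5872
R=1: x+7/24x²=0 ⇒ x=−24/7=-3.4286; min R=1−1/(4·7/24)=0.1429>−1
Confirm numerically:
  x=-2.549: |R|=0.34608 <1
  x=-2.233: |R|=0.22133 <1
  x=-1.969: |R|=0.16178 <1
  x=-1.471: |R|=0.16012 <1
  x=-3.559: |R|=1.13539 >1
  x=-3.544: |R|=1.11931 >1
Interval (-3.4286, 0).

(-3.4286,0); λ=-10 ⇒ h* = (24/7)/10 = 0.3429.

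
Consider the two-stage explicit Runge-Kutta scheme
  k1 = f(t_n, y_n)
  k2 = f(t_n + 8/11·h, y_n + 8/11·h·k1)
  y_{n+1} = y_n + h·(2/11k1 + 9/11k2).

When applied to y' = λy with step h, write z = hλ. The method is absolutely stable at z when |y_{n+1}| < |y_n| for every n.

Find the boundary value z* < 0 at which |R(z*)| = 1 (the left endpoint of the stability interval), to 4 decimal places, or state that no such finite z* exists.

z* = -1.6806.

With y'=λy (z=hλ):
  k1=λy_n ⇒ h·k1=z·y_n;  k2=λ(1+8/11z)y_n ⇒ h·k2=z(1+8/11z)y_n
  y_{n+1}/y_n = 1 + 2/11z + 9/11z(1+8/11z) = 1 + z + 72/121z²
  R(z) = 1 + z + 72/121z².

Boundary: |R(x)|=1, x<0.
x=-0.55: |R|=0.6300
R=1: x+72/121x²=0 ⇒ x=−121/72=-1.6806; min R=1−1/(4·72/121)=0.5799>−1
Confirm numerically:
  x=-1.394: |R|=0.76231 <1
  x=-0.906: |R|=0.58243 <1
  x=-0.741: |R|=0.58573 <1
  x=-1.918: |R|=1.27099 >1
  x=-1.800: |R|=1.12793 >1
  x=-1.705: |R|=1.02480 >1
Stable set (-1.6806, 0).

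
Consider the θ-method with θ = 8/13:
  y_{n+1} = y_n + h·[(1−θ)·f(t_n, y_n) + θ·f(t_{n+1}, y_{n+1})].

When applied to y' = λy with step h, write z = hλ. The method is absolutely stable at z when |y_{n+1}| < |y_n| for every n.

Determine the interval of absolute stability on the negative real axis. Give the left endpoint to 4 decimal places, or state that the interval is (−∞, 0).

With y'=λy (z=hλ):
  y_{n+1} = y_n + z·[5/13·y_n + 8/13·y_{n+1}] ⇒ (1 − 8/13z)y_{n+1} = (1 + 5/13z)y_n
  ⇒ R(z) = (1 + 5/13z)/(1 − 8/13z).

Find x<0 with |R(x)|<1.
x=-1.41: |R|=0.2451
x=-2: |R|=0.1034
x=-10: |R|=0.3978
x=-100: |R|=0.5990
θ=8/13≥1/2 ⇒ |1+5/13x|<|1−8/13x| ∀x<0 ⇒ stable on all of ℝ⁻.

unbounded; (−∞, 0).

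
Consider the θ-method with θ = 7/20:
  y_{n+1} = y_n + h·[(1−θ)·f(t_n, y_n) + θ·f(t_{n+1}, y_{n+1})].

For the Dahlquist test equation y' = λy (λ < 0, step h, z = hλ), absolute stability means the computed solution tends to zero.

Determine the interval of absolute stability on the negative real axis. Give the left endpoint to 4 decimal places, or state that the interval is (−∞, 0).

Test eqn y'=λy, z=hλ:
  y_{n+1} = y_n + z·[13/20·y_n + 7/20·y_{n+1}] ⇒ (1 − 7/20z)y_{n+1} = (1 + 13/20z)y_n
  ⇒ R(z) = (1 + 13/20z)/(1 − 7/20z).

Solve |R(x)|<1 on ℝ⁻.
x=-1.57: |R|=0.0132
R=−1: 1+13/20x = −1+7/20x ⇒ -3/10x=2 ⇒ x=2/(-3/10)=-6.6667
Confirm numerically:
  x=-6.165: |R|=0.95234 <1
  x=-5.885: |R|=0.92336 <1
  x=-5.829: |R|=0.91734 <1
  x=-7.218: |R|=1.04690 >1
  x=-7.027: |R|=1.03125 >1
Interval (-6.6667, 0).

z∈(-6.6667,0).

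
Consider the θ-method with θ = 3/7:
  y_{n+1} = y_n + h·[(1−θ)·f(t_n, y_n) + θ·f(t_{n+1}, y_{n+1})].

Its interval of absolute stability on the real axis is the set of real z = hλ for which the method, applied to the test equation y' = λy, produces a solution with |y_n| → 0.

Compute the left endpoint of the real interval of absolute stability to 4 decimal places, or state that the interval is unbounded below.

Test eqn y'=λy, z=hλ:
  y_{n+1} = y_n + z·[4/7·y_n + 3/7·y_{n+1}] ⇒ (1 − 3/7z)y_{n+1} = (1 + 4/7z)y_n
  R(z) = (1 + 4/7z)/(1 − 3/7z).

Solve |R(x)|<1 on ℝ⁻.
x=-0.65: |R|=0.4916
R=−1: 1+4/7x = −1+3/7x ⇒ -1/7x=2 ⇒ x=2/(-1/7)=-14.0000
Confirm numerically:
  x=-7.190: |R|=0.76164 <1
  x=-6.685: |R|=0.72962 <1
  x=-5.984: |R|=0.67874 <1
  x=-14.534: |R|=1.01055 >1
  x=-14.261: |R|=1.00524 >1
  x=-14.252: |R|=1.00506 >1
Stable set (-14.0000, 0).

left endpoint -14.0000.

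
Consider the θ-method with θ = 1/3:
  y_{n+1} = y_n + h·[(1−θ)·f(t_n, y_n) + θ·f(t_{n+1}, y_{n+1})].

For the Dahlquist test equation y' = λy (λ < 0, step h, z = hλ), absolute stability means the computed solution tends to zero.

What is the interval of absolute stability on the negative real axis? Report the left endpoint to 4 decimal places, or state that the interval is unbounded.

Test eqn y'=λy, z=hλ:
  y_{n+1} = y_n + z·[2/3·y_n + 1/3·y_{n+1}] ⇒ (1 − 1/3z)y_{n+1} = (1 + 2/3z)y_n
  ⇒ R(z) = (1 + 2/3z)/(1 − 1/3z).

Solve |R(x)|<1 on ℝ⁻.
x=-0.96: |R|=0.2727
R=−1: 1+2/3x = −1+1/3x ⇒ -1/3x=2 ⇒ x=2/(-1/3)=-6.0000
Confirm numerically:
  x=-5.290: |R|=0.91435 <1
  x=-5.042: |R|=0.88088 <1
  x=-4.960: |R|=0.86935 <1
  x=-6.463: |R|=1.04893 >1
  x=-6.372: |R|=1.03969 >1
  x=-6.059: |R|=1.00651 >1
So |R|<1 on (-6.0000, 0).

z∈(-6.0000,0).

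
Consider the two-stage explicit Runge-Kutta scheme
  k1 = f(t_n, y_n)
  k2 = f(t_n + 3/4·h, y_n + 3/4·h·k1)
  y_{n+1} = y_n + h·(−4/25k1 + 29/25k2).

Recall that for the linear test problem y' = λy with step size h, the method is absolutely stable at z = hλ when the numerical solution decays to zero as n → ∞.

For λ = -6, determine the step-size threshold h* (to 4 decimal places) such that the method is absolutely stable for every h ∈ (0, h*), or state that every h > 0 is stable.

Set f=λy, z=hλ:
  k1=λy_n ⇒ h·k1=z·y_n;  k2=λ(1+3/4z)y_n ⇒ h·k2=z(1+3/4z)y_n
  y_{n+1}/y_n = 1 − 4/25z + 29/25z(1+3/4z) = 1 + z + 87/100z²
  so R(z) = 1 + z + 87/100z².

Need |R(x)|<1, x<0.
x=-1.31: |R|=1.1830
R=1: x+87/100x²=0 ⇒ x=−100/87=-1.1494; min R=1−1/(4·87/100)=0.7126>−1
Confirm numerically:
  x=-1.068: |R|=0.92434 <1
  x=-0.703: |R|=0.72696 <1
  x=-0.484: |R|=0.71980 <1
  x=-1.661: |R|=1.73926 >1
  x=-1.274: |R|=1.13808 >1
  x=-1.185: |R|=1.03668 >1
Interval (-1.1494, 0).

(-1.1494,0); λ=-6 ⇒ h* = (100/87)/6 = 0.1916.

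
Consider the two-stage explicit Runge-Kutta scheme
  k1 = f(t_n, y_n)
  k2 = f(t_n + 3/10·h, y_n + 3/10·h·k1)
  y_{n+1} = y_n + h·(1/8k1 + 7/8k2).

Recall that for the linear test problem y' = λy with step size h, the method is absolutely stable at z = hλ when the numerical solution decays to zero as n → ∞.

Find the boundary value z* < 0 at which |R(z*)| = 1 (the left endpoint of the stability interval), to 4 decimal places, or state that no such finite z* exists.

z* = -3.8095.

On y'=λy, z=hλ:
  k1=λy_n ⇒ h·k1=z·y_n;  k2=λ(1+3/10z)y_n ⇒ h·k2=z(1+3/10z)y_n
  y_{n+1}/y_n = 1 + 1/8z + 7/8z(1+3/10z) = 1 + z + 21/80z²
  ⇒ R(z) = 1 + z + 21/80z².

Find x<0 with |R(x)|<1.
x=-1.1: |R|=0.2176
R=1: x+21/80x²=0 ⇒ x=−80/21=-3.8095; min R=1−1/(4·21/80)=0.0476>−1
Confirm numerically:
  x=-3.402: |R|=0.63607 <1
  x=-1.909: |R|=0.04762 <1
  x=-1.826: |R|=0.04925 <1
  x=-4.094: |R|=1.30572 >1
  x=-3.886: |R|=1.07801 >1
So |R|<1 on (-3.8095, 0).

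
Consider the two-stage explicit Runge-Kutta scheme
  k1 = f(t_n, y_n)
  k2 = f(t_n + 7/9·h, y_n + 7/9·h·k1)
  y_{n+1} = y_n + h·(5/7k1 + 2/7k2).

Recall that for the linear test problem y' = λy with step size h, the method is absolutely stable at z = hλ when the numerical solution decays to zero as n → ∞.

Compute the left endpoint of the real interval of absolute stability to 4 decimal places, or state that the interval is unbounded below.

left endpoint -4.5000.

With y'=λy (z=hλ):
  k1=λy_n ⇒ h·k1=z·y_n;  k2=λ(1+7/9z)y_n ⇒ h·k2=z(1+7/9z)y_n
  y_{n+1}/y_n = 1 + 5/7z + 2/7z(1+7/9z) = 1 + z + 2/9z²
  R(z) = 1 + z + 2/9z².

Find x<0 with |R(x)|<1.
x=-0.37: |R|=0.6604
R=1: x+2/9x²=0 ⇒ x=−9/2=-4.5000; min R=1−1/(4·2/9)=-0.1250>−1
Confirm numerically:
  x=-3.165: |R|=0.06105 <1
  x=-2.281: |R|=0.12479 <1
  x=-1.809: |R|=0.08178 <1
  x=-4.701: |R|=1.20998 >1
  x=-4.640: |R|=1.14436 >1
Stable set (-4.5000, 0).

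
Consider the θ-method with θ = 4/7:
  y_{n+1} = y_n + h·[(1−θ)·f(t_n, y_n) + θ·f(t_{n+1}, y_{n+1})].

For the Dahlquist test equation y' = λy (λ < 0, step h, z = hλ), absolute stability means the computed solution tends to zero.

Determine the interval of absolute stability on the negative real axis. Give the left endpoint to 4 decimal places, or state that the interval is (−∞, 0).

Set f=λy, z=hλ:
  y_{n+1} = y_n + z·[3/7·y_n + 4/7·y_{n+1}] ⇒ (1 − 4/7z)y_{n+1} = (1 + 3/7z)y_n
  R(z) = (1 + 3/7z)/(1 − 4/7z).

Solve |R(x)|<1 on ℝ⁻.
x=-0.96: |R|=0.3801
x=-2: |R|=0.0667
x=-10: |R|=0.4894
x=-100: |R|=0.7199
θ=4/7≥1/2 ⇒ |1+3/7x|<|1−4/7x| ∀x<0 ⇒ interval (−∞,0).

interval (−∞, 0).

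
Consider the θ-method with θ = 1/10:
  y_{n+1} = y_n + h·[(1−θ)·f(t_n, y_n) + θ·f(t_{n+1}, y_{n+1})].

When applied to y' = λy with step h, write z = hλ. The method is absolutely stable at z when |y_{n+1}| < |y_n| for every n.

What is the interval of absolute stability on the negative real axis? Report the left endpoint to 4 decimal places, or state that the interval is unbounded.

(-2.5000, 0).

Set f=λy, z=hλ:
  y_{n+1} = y_n + z·[9/10·y_n + 1/10·y_{n+1}] ⇒ (1 − 1/10z)y_{n+1} = (1 + 9/10z)y_n
  Hence R(z) = (1 + 9/10z)/(1 − 1/10z).

Need |R(x)|<1, x<0.
x=-1.21: |R|=0.0794
R=−1: 1+9/10x = −1+1/10x ⇒ -4/5x=2 ⇒ x=2/(-4/5)=-2.5000
Confirm numerically:
  x=-2.322: |R|=0.88443 <1
  x=-1.778: |R|=0.50959 <1
  x=-1.736: |R|=0.47921 <1
  x=-1.694: |R|=0.44861 <1
  x=-2.911: |R|=1.25467 >1
  x=-2.854: |R|=1.22032 >1
So |R|<1 on (-2.5000, 0).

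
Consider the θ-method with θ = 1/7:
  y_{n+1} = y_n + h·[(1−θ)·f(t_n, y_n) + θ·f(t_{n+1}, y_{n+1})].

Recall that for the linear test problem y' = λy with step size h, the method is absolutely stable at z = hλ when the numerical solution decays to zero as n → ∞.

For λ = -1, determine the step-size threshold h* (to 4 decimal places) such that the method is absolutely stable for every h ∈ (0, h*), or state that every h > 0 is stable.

(-2.8000,0); λ=-1 ⇒ h* = (14/5)/1 = 2.8000.

Set f=λy, z=hλ:
  y_{n+1} = y_n + z·[6/7·y_n + 1/7·y_{n+1}] ⇒ (1 − 1/7z)y_{n+1} = (1 + 6/7z)y_n
  ⇒ R(z) = (1 + 6/7z)/(1 − 1/7z).

Find x<0 with |R(x)|<1.
x=-0.48: |R|=0.5508
R=−1: 1+6/7x = −1+1/7x ⇒ -5/7x=2 ⇒ x=2/(-5/7)=-2.8000
Confirm numerically:
  x=-2.574: |R|=0.88197 <1
  x=-2.562: |R|=0.87555 <1
  x=-1.262: |R|=0.06923 <1
  x=-3.373: |R|=1.27620 >1
  x=-3.344: |R|=1.26295 >1
  x=-3.266: |R|=1.22696 >1
So |R|<1 on (-2.8000, 0).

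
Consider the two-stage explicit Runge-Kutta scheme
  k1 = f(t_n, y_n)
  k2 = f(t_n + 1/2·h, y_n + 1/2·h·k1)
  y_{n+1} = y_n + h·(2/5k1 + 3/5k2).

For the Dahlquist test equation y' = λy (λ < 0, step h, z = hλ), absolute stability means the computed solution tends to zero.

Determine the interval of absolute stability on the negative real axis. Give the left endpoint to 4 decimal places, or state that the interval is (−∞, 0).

Set f=λy, z=hλ:
  k1=λy_n ⇒ h·k1=z·y_n;  k2=λ(1+1/2z)y_n ⇒ h·k2=z(1+1/2z)y_n
  y_{n+1}/y_n = 1 + 2/5z + 3/5z(1+1/2z) = 1 + z + 3/10z²
  ⇒ R(z) = 1 + z + 3/10z².

Solve |R(x)|<1 on ℝ⁻.
x=-1.05: |R|=0.2807
R=1: x+3/10x²=0 ⇒ x=−10/3=-3.3333; min R=1−1/(4·3/10)=0.1667>−1
Confirm numerically:
  x=-2.903: |R|=0.62522 <1
  x=-2.746: |R|=0.51615 <1
  x=-2.324: |R|=0.29629 <1
  x=-1.354: |R|=0.19599 <1
  x=-3.835: |R|=1.57717 >1
  x=-3.423: |R|=1.09208 >1
  x=-3.417: |R|=1.08577 >1
So |R|<1 on (-3.3333, 0).

z∈(-3.3333,0).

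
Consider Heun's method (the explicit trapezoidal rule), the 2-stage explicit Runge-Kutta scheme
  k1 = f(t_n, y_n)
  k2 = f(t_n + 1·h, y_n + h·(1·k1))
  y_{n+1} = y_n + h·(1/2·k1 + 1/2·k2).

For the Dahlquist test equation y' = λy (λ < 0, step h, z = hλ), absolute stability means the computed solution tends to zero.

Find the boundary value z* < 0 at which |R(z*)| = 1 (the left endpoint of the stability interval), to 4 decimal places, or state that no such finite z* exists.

left endpoint -2.0000.

With y'=λy (z=hλ):
  order 2, 2-stage ⇒ R(z)=1+z+z^2/2
  (e.g. R(-0.3)=0.74500, |R|=0.74500)

Need |R(x)|<1, x<0.
x=-0.3: |R|=0.7450
|R(-1.29)|=0.5421 |R(-1.03)|=0.5005 |R(-0.62)|=0.5722
Bisect:
  x_lo=-2.5480 |R|=1.6981  x_hi=-0.3255 |R|=0.7275
  mid=-1.43676 |R|=0.59538 →hi
  mid=-1.99236 |R|=0.99239 →hi
  mid=-2.27017 |R|=1.30666 →lo
  mid=-2.13127 |R|=1.13988 →lo
  mid=-2.06182 |R|=1.06373 →lo
  mid=-2.02709 |R|=1.02746 →lo
  mid=-2.00973 |R|=1.00977 →lo
  mid=-2.00105 |R|=1.00105 →lo
  ...
  [-2.00010,-1.99996] ⇒ x*=-2.0000
Stable set (-2.0000, 0).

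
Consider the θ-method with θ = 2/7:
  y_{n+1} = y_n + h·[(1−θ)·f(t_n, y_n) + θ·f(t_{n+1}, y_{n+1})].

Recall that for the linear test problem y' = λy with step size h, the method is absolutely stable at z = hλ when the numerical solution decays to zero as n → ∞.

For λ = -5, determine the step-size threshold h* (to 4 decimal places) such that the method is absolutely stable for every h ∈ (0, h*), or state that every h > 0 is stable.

With y'=λy (z=hλ):
  y_{n+1} = y_n + z·[5/7·y_n + 2/7·y_{n+1}] ⇒ (1 − 2/7z)y_{n+1} = (1 + 5/7z)y_n
  so R(z) = (1 + 5/7z)/(1 − 2/7z).

Need |R(x)|<1, x<0.
x=-0.6: |R|=0.4878
R=−1: 1+5/7x = −1+2/7x ⇒ -3/7x=2 ⇒ x=2/(-3/7)=-4.6667
Confirm numerically:
  x=-3.397: |R|=0.72387 <1
  x=-3.065: |R|=0.63404 <1
  x=-1.975: |R|=0.26256 <1
  x=-4.999: |R|=1.05865 >1
  x=-4.802: |R|=1.02445 >1
Stable set (-4.6667, 0).

(-4.6667,0); λ=-5 ⇒ h* = (14/3)/5 = 0.9333.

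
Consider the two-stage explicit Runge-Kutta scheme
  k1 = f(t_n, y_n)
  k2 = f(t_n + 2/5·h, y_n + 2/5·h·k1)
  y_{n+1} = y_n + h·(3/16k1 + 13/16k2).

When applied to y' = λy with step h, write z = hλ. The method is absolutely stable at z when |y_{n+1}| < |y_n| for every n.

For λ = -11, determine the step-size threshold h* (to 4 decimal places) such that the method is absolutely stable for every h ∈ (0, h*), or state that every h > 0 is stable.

(-3.0769,0); λ=-11 ⇒ h* = (40/13)/11 = 0.2797.

On y'=λy, z=hλ:
  k1=λy_n ⇒ h·k1=z·y_n;  k2=λ(1+2/5z)y_n ⇒ h·k2=z(1+2/5z)y_n
  y_{n+1}/y_n = 1 + 3/16z + 13/16z(1+2/5z) = 1 + z + 13/40z²
  ⇒ R(z) = 1 + z + 13/40z².

Find x<0 with |R(x)|<1.
x=-0.78: |R|=0.4177
R=1: x+13/40x²=0 ⇒ x=−40/13=-3.0769; min R=1−1/(4·13/40)=0.2308>−1
Confirm numerically:
  x=-2.049: |R|=0.31548 <1
  x=-1.418: |R|=0.23549 <1
  x=-1.253: |R|=0.25725 <1
  x=-3.657: |R|=1.68944 >1
  x=-3.501: |R|=1.48253 >1
  x=-3.325: |R|=1.26808 >1
Interval (-3.0769, 0).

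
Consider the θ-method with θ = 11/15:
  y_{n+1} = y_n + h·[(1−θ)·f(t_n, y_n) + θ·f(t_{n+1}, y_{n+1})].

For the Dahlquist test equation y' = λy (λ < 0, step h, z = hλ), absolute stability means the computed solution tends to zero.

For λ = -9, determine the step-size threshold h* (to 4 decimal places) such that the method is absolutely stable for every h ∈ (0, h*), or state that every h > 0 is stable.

interval (−∞, 0). Any h>0 works for λ=-9.

Test eqn y'=λy, z=hλ:
  y_{n+1} = y_n + z·[4/15·y_n + 11/15·y_{n+1}] ⇒ (1 − 11/15z)y_{n+1} = (1 + 4/15z)y_n
  R(z) = (1 + 4/15z)/(1 − 11/15z).

Need |R(x)|<1, x<0.
x=-1.41: |R|=0.3068
x=-2: |R|=0.1892
x=-10: |R|=0.2000
x=-100: |R|=0.3453
θ=11/15≥1/2 ⇒ |1+4/15x|<|1−11/15x| ∀x<0 ⇒ unbounded interval.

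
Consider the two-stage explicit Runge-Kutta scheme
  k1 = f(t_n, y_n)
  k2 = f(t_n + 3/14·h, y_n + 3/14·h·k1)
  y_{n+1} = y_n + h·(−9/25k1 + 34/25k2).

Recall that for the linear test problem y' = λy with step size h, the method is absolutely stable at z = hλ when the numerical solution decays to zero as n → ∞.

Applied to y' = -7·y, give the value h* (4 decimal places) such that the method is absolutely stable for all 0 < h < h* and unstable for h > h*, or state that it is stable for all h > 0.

(-3.4314,0); λ=-7 ⇒ h* = (175/51)/7 = 0.4902.

Set f=λy, z=hλ:
  k1=λy_n ⇒ h·k1=z·y_n;  k2=λ(1+3/14z)y_n ⇒ h·k2=z(1+3/14z)y_n
  y_{n+1}/y_n = 1 − 9/25z + 34/25z(1+3/14z) = 1 + z + 51/175z²
  Hence R(z) = 1 + z + 51/175z².

Need |R(x)|<1, x<0.
x=-0.84: |R|=0.3656
R=1: x+51/175x²=0 ⇒ x=−175/51=-3.4314; min R=1−1/(4·51/175)=0.1422>−1
Confirm numerically:
  x=-3.252: |R|=0.83000 <1
  x=-2.850: |R|=0.51713 <1
  x=-2.241: |R|=0.22258 <1
  x=-3.961: |R|=1.61137 >1
  x=-3.936: |R|=1.57884 >1
  x=-3.703: |R|=1.29313 >1
So |R|<1 on (-3.4314, 0).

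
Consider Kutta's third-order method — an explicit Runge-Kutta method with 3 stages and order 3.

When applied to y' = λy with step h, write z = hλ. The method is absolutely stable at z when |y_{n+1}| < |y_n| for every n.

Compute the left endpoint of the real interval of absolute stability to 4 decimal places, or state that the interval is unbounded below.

Set f=λy, z=hλ:
  order 3, 3-stage ⇒ R(z)=1+z+z^2/2+z^3/6
  (e.g. R(-0.42)=0.65585, |R|=0.65585)

Find x<0 with |R(x)|<1.
x=-0.42: |R|=0.6559
|R(-2.13)|=0.4721 |R(-2.12)|=0.4608 |R(-0.81)|=0.4295
Bisect:
  x_lo=-2.8404 |R|=1.6257  x_hi=-0.1976 |R|=0.8207
  mid=-1.51896 |R|=0.05056 →hi
  mid=-2.17966 |R|=0.53010 →hi
  mid=-2.51001 |R|=0.99551 →hi
  mid=-2.67519 |R|=1.28776 →lo
  mid=-2.59260 |R|=1.13620 →lo
  mid=-2.55130 |R|=1.06453 →lo
  mid=-2.53066 |R|=1.02969 →lo
  mid=-2.52033 |R|=1.01252 →lo
  ...
  [-2.51275,-2.51259] ⇒ x*=-2.5127
Stable set (-2.5127, 0).

z* = -2.5127.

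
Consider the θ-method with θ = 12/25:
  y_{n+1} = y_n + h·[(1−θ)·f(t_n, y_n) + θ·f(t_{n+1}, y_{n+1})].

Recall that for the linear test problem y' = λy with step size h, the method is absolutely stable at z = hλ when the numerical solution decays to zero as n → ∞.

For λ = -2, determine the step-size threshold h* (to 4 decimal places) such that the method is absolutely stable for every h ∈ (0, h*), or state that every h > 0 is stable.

Test eqn y'=λy, z=hλ:
  y_{n+1} = y_n + z·[13/25·y_n + 12/25·y_{n+1}] ⇒ (1 − 12/25z)y_{n+1} = (1 + 13/25z)y_n
  so R(z) = (1 + 13/25z)/(1 − 12/25z).

Boundary: |R(x)|=1, x<0.
x=-0.84: |R|=0.4014
R=−1: 1+13/25x = −1+12/25x ⇒ -1/25x=2 ⇒ x=2/(-1/25)=-50.0000
Confirm numerically:
  x=-47.507: |R|=0.99581 <1
  x=-47.403: |R|=0.99563 <1
  x=-46.693: |R|=0.99435 <1
  x=-20.193: |R|=0.88850 <1
  x=-50.367: |R|=1.00058 >1
  x=-50.317: |R|=1.00050 >1
So |R|<1 on (-50.0000, 0).

(-50.0000,0); λ=-2 ⇒ h* = (50)/2 = 25.0000.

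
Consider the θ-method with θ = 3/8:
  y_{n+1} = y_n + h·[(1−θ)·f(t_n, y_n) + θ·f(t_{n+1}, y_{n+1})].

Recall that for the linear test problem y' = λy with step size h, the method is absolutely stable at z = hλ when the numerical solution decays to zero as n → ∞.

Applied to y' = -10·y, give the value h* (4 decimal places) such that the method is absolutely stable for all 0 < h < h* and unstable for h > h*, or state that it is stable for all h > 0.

(-8.0000,0); λ=-10 ⇒ h* = (8)/10 = 0.8000.

On y'=λy, z=hλ:
  y_{n+1} = y_n + z·[5/8·y_n + 3/8·y_{n+1}] ⇒ (1 − 3/8z)y_{n+1} = (1 + 5/8z)y_n
  R(z) = (1 + 5/8z)/(1 − 3/8z).

Find x<0 with |R(x)|<1.
x=-0.54: |R|=0.5509
R=−1: 1+5/8x = −1+3/8x ⇒ -1/4x=2 ⇒ x=2/(-1/4)=-8.0000
Confirm numerically:
  x=-4.795: |R|=0.71365 <1
  x=-4.783: |R|=0.71211 <1
  x=-4.605: |R|=0.68875 <1
  x=-8.576: |R|=1.03416 >1
  x=-8.571: |R|=1.03387 >1
  x=-8.070: |R|=1.00435 >1
Interval (-8.0000, 0).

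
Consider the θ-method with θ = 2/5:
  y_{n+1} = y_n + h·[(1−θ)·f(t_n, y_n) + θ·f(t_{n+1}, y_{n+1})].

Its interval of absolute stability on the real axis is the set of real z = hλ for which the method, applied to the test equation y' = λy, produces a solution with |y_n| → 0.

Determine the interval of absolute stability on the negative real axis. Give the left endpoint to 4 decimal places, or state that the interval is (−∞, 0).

(-10.0000, 0).

Set f=λy, z=hλ:
  y_{n+1} = y_n + z·[3/5·y_n + 2/5·y_{n+1}] ⇒ (1 − 2/5z)y_{n+1} = (1 + 3/5z)y_n
  ⇒ R(z) = (1 + 3/5z)/(1 − 2/5z).

Boundary: |R(x)|=1, x<0.
x=-1.29: |R|=0.1491
R=−1: 1+3/5x = −1+2/5x ⇒ -1/5x=2 ⇒ x=2/(-1/5)=-10.0000
Confirm numerically:
  x=-6.220: |R|=0.78326 <1
  x=-6.154: |R|=0.77779 <1
  x=-5.652: |R|=0.73332 <1
  x=-4.585: |R|=0.61785 <1
  x=-10.214: |R|=1.00842 >1
  x=-10.202: |R|=1.00795 >1
  x=-10.149: |R|=1.00589 >1
Stable set (-10.0000, 0).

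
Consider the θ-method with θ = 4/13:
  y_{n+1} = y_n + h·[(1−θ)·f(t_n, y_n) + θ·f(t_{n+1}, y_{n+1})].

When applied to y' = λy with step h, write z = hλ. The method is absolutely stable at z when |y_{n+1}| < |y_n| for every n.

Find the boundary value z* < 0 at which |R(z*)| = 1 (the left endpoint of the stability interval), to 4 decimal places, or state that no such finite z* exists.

Test eqn y'=λy, z=hλ:
  y_{n+1} = y_n + z·[9/13·y_n + 4/13·y_{n+1}] ⇒ (1 − 4/13z)y_{n+1} = (1 + 9/13z)y_n
  so R(z) = (1 + 9/13z)/(1 − 4/13z).

Find x<0 with |R(x)|<1.
x=-0.74: |R|=0.3972
R=−1: 1+9/13x = −1+4/13x ⇒ -5/13x=2 ⇒ x=2/(-5/13)=-5.2000
Confirm numerically:
  x=-3.581: |R|=0.70374 <1
  x=-2.611: |R|=0.44783 <1
  x=-2.422: |R|=0.38778 <1
  x=-5.781: |R|=1.08042 >1
  x=-5.732: |R|=1.07404 >1
  x=-5.569: |R|=1.05230 >1
So |R|<1 on (-5.2000, 0).

z* = -5.2000.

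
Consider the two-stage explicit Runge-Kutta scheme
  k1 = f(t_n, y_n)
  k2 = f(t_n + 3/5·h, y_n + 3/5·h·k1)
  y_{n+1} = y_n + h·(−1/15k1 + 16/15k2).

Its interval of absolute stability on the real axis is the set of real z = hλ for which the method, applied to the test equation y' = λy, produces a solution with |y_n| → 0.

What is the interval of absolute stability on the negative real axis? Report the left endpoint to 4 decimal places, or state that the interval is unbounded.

Test eqn y'=λy, z=hλ:
  k1=λy_n ⇒ h·k1=z·y_n;  k2=λ(1+3/5z)y_n ⇒ h·k2=z(1+3/5z)y_n
  y_{n+1}/y_n = 1 − 1/15z + 16/15z(1+3/5z) = 1 + z + 16/25z²
  Hence R(z) = 1 + z + 16/25z².

Find x<0 with |R(x)|<1.
x=-1.1: |R|=0.6744
R=1: x+16/25x²=0 ⇒ x=−25/16=-1.5625; min R=1−1/(4·16/25)=0.6094>−1
Confirm numerically:
  x=-1.095: |R|=0.67238 <1
  x=-1.092: |R|=0.67118 <1
  x=-1.053: |R|=0.65664 <1
  x=-2.126: |R|=1.76672 >1
  x=-1.930: |R|=1.45394 >1
  x=-1.791: |R|=1.26192 >1
Interval (-1.5625, 0).

(-1.5625, 0).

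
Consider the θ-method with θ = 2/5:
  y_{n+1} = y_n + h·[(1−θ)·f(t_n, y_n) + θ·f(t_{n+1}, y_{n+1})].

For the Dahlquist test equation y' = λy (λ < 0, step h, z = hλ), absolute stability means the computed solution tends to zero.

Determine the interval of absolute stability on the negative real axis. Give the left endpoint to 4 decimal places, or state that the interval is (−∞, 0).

(-10.0000, 0).

On y'=λy, z=hλ:
  y_{n+1} = y_n + z·[3/5·y_n + 2/5·y_{n+1}] ⇒ (1 − 2/5z)y_{n+1} = (1 + 3/5z)y_n
  ⇒ R(z) = (1 + 3/5z)/(1 − 2/5z).

Boundary: |R(x)|=1, x<0.
x=-1.12: |R|=0.2265
R=−1: 1+3/5x = −1+2/5x ⇒ -1/5x=2 ⇒ x=2/(-1/5)=-10.0000
Confirm numerically:
  x=-9.974: |R|=0.99896 <1
  x=-4.922: |R|=0.65791 <1
  x=-4.880: |R|=0.65312 <1
  x=-10.544: |R|=1.02085 >1
  x=-10.294: |R|=1.01149 >1
  x=-10.181: |R|=1.00714 >1
So |R|<1 on (-10.0000, 0).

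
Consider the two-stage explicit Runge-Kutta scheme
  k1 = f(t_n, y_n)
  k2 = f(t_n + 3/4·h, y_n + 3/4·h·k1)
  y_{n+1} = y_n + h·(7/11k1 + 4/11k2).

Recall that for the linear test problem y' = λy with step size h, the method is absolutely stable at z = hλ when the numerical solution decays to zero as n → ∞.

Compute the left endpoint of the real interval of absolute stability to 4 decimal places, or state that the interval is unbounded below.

On y'=λy, z=hλ:
  k1=λy_n ⇒ h·k1=z·y_n;  k2=λ(1+3/4z)y_n ⇒ h·k2=z(1+3/4z)y_n
  y_{n+1}/y_n = 1 + 7/11z + 4/11z(1+3/4z) = 1 + z + 3/11z²
  ⇒ R(z) = 1 + z + 3/11z².

Solve |R(x)|<1 on ℝ⁻.
x=-1.02: |R|=0.2637
R=1: x+3/11x²=0 ⇒ x=−11/3=-3.6667; min R=1−1/(4·3/11)=0.0833>−1
Confirm numerically:
  x=-3.343: |R|=0.70490 <1
  x=-2.613: |R|=0.24912 <1
  x=-2.229: |R|=0.12603 <1
  x=-4.222: |R|=1.63944 >1
  x=-3.975: |R|=1.33426 >1
Stable set (-3.6667, 0).

z* = -3.6667.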